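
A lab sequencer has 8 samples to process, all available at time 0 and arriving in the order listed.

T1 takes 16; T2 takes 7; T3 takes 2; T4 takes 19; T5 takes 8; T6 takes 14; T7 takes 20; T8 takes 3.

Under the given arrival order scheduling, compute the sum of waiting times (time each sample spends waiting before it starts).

312

FIFO (arrival order): T1 T2 T3 T4 T5 T6 T7 T8.
T1: waits 0, runs 0→16
T2: waits 16, runs 16→23
T3: waits 23, runs 23→25
T4: waits 25, runs 25→44
T5: waits 44, runs 44→52
T6: waits 52, runs 52→66
T7: waits 66, runs 66→86
T8: waits 86, runs 86→89
Sum = 0+16+23+25+44+52+66+86 = 312.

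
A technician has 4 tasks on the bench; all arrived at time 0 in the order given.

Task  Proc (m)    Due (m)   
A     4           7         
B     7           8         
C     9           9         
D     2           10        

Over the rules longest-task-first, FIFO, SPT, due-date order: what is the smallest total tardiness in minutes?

18

LPT (decreasing processing time): C B A D.
C: 0→9, due 9, tardiness 0
B: 9→16, due 8, tardiness 8
A: 16→20, due 7, tardiness 13
D: 20→22, due 10, tardiness 12
Sum = 0+8+13+12 = 33.
FIFO (arrival order): A B C D.
A: 0→4, due 7, tardiness 0
B: 4→11, due 8, tardiness 3
C: 11→20, due 9, tardiness 11
D: 20→22, due 10, tardiness 12
Sum = 0+3+11+12 = 26.
SPT (increasing processing time): D A B C.
D: 0→2, due 10, tardiness 0
A: 2→6, due 7, tardiness 0
B: 6→13, due 8, tardiness 5
C: 13→22, due 9, tardiness 13
Sum = 0+0+5+13 = 18.
EDD (increasing due date): A B C D.
A: 0→4, due 7, tardiness 0
B: 4→11, due 8, tardiness 3
C: 11→20, due 9, tardiness 11
D: 20→22, due 10, tardiness 12
Sum = 0+3+11+12 = 26.
LPT 33, FIFO 26, SPT 18, EDD 26 → minimum 18.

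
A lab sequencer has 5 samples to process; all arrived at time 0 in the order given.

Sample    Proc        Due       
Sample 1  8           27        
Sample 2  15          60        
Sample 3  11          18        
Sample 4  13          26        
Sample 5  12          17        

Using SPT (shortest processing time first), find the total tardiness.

33

SPT (increasing processing time): Sample 1 Sample 3 Sample 5 Sample 4 Sample 2.
Sample 1: 0→8, due 27, tardiness 0
Sample 3: 8→19, due 18, tardiness 1
Sample 5: 19→31, due 17, tardiness 14
Sample 4: 31→44, due 26, tardiness 18
Sample 2: 44→59, due 60, tardiness 0
Sum = 0+1+14+18+0 = 33.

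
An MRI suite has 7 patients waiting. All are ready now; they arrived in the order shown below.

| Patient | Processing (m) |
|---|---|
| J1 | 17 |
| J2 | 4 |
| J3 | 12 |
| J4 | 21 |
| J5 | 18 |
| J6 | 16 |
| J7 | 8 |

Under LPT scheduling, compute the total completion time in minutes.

LPT (decreasing processing time): J4 J5 J1 J6 J3 J7 J2.
J4: 0→21
J5: 21→39
J1: 39→56
J6: 56→72
J3: 72→84
J7: 84→92
J2: 92→96
Sum = 21+39+56+72+84+92+96 = 460.

460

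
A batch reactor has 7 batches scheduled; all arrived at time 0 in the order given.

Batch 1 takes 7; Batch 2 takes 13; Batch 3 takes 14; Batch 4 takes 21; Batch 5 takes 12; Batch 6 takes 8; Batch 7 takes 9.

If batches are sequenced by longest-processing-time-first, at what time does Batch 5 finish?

60

LPT (decreasing processing time): Batch 4 Batch 3 Batch 2 Batch 5 Batch 7 Batch 6 Batch 1.
Batch 4: 0→21
Batch 3: 21→35
Batch 2: 35→48
Batch 5: 48→60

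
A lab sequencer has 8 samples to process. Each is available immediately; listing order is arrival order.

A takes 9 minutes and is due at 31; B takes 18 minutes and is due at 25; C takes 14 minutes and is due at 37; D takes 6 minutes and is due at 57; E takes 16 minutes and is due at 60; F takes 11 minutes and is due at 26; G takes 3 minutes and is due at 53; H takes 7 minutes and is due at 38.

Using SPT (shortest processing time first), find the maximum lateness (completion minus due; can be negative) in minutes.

59

SPT (increasing processing time): G D H A F C E B.
G: 0→3, due 53, lateness -50
D: 3→9, due 57, lateness -48
H: 9→16, due 38, lateness -22
A: 16→25, due 31, lateness -6
F: 25→36, due 26, lateness 10
C: 36→50, due 37, lateness 13
E: 50→66, due 60, lateness 6
B: 66→84, due 25, lateness 59
Maximum = 59.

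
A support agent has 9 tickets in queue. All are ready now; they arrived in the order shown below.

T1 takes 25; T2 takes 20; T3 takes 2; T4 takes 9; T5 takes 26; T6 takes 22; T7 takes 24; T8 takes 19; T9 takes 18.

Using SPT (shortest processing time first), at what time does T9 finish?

SPT (increasing processing time): T3 T4 T9 T8 T2 T6 T7 T1 T5.
T3: 0→2
T4: 2→11
T9: 11→29

29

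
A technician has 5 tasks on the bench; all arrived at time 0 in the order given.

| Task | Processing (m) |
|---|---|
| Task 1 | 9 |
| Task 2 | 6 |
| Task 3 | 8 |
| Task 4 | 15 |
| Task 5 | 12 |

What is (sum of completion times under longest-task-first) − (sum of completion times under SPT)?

LPT (decreasing processing time): Task 4 Task 5 Task 1 Task 3 Task 2.
Task 4: 0→15
Task 5: 15→27
Task 1: 27→36
Task 3: 36→44
Task 2: 44→50
Sum = 15+27+36+44+50 = 172.
SPT (increasing processing time): Task 2 Task 3 Task 1 Task 5 Task 4.
Task 2: 0→6
Task 3: 6→14
Task 1: 14→23
Task 5: 23→35
Task 4: 35→50
Sum = 6+14+23+35+50 = 128.
Difference = 172 − 128 = 44.

44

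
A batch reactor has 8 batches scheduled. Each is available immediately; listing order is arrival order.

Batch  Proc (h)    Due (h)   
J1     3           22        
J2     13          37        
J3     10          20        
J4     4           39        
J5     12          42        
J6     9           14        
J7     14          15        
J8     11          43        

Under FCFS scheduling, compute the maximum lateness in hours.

50

FIFO (arrival order): J1 J2 J3 J4 J5 J6 J7 J8.
J1: 0→3, due 22, lateness -19
J2: 3→16, due 37, lateness -21
J3: 16→26, due 20, lateness 6
J4: 26→30, due 39, lateness -9
J5: 30→42, due 42, lateness 0
J6: 42→51, due 14, lateness 37
J7: 51→65, due 15, lateness 50
J8: 65→76, due 43, lateness 33
Maximum = 50.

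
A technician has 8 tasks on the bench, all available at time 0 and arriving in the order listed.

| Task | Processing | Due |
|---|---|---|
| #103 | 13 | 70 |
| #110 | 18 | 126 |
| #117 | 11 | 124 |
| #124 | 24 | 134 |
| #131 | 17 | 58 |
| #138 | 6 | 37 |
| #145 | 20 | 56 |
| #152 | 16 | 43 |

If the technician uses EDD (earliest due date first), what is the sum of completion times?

510

EDD (increasing due date): #138 #152 #145 #131 #103 #117 #110 #124.
#138: 0→6
#152: 6→22
#145: 22→42
#131: 42→59
#103: 59→72
#117: 72→83
#110: 83→101
#124: 101→125
Sum = 6+22+42+59+72+83+101+125 = 510.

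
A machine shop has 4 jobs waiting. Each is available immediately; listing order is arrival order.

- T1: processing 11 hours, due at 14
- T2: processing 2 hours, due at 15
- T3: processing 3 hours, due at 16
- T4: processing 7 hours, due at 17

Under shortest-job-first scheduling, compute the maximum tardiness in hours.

SPT (increasing processing time): T2 T3 T4 T1.
T2: 0→2, due 15, tardiness 0
T3: 2→5, due 16, tardiness 0
T4: 5→12, due 17, tardiness 0
T1: 12→23, due 14, tardiness 9
Maximum = 9.

9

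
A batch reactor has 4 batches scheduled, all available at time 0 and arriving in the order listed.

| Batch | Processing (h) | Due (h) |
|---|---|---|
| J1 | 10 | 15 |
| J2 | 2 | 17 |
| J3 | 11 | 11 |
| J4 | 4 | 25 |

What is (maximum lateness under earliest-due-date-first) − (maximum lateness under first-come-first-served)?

EDD (increasing due date): J3 J1 J2 J4.
J3: 0→11, due 11, lateness 0
J1: 11→21, due 15, lateness 6
J2: 21→23, due 17, lateness 6
J4: 23→27, due 25, lateness 2
Maximum = 6.
FIFO (arrival order): J1 J2 J3 J4.
J1: 0→10, due 15, lateness -5
J2: 10→12, due 17, lateness -5
J3: 12→23, due 11, lateness 12
J4: 23→27, due 25, lateness 2
Maximum = 12.
Difference = 6 − 12 = -6.

-6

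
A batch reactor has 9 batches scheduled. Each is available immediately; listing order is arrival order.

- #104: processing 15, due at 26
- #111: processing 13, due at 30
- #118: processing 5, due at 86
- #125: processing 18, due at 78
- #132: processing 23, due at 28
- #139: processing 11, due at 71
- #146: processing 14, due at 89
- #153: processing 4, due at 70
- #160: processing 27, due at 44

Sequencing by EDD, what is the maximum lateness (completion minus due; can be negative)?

41

EDD (increasing due date): #104 #132 #111 #160 #153 #139 #125 #118 #146.
#104: 0→15, due 26, lateness -11
#132: 15→38, due 28, lateness 10
#111: 38→51, due 30, lateness 21
#160: 51→78, due 44, lateness 34
#153: 78→82, due 70, lateness 12
#139: 82→93, due 71, lateness 22
#125: 93→111, due 78, lateness 33
#118: 111→116, due 86, lateness 30
#146: 116→130, due 89, lateness 41
Maximum = 41.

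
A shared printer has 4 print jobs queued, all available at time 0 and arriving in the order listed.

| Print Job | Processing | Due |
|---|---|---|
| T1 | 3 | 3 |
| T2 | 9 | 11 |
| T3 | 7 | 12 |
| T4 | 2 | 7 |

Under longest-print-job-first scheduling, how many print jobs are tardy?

3

LPT (decreasing processing time): T2 T3 T1 T4.
T2: 0→9, due 11, tardiness 0
T3: 9→16, due 12, tardiness 4
T1: 16→19, due 3, tardiness 16
T4: 19→21, due 7, tardiness 14
Late print jobs: 3.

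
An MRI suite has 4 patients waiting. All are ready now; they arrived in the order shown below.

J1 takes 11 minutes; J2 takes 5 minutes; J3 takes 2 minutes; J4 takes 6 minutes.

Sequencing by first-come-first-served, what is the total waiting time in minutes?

45

FIFO (arrival order): J1 J2 J3 J4.
J1: waits 0, runs 0→11
J2: waits 11, runs 11→16
J3: waits 16, runs 16→18
J4: waits 18, runs 18→24
Sum = 0+11+16+18 = 45.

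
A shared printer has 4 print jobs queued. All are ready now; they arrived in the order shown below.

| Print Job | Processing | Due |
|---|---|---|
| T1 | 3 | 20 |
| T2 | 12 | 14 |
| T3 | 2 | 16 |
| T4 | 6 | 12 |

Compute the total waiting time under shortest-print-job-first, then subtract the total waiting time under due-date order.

SPT (increasing processing time): T3 T1 T4 T2.
T3: waits 0, runs 0→2
T1: waits 2, runs 2→5
T4: waits 5, runs 5→11
T2: waits 11, runs 11→23
Sum = 0+2+5+11 = 18.
EDD (increasing due date): T4 T2 T3 T1.
T4: waits 0, runs 0→6
T2: waits 6, runs 6→18
T3: waits 18, runs 18→20
T1: waits 20, runs 20→23
Sum = 0+6+18+20 = 44.
Difference = 18 − 44 = -26.

-26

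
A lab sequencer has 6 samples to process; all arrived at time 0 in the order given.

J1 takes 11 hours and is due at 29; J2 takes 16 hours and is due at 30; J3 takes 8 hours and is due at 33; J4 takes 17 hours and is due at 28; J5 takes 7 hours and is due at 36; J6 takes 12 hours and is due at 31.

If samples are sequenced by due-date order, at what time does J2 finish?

EDD (increasing due date): J4 J1 J2 J6 J3 J5.
J4: 0→17
J1: 17→28
J2: 28→44

44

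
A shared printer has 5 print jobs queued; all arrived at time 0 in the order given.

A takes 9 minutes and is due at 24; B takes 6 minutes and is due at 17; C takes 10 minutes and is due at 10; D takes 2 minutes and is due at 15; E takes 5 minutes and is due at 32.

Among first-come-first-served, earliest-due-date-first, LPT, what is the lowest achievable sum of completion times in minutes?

FIFO (arrival order): A B C D E.
A: 0→9
B: 9→15
C: 15→25
D: 25→27
E: 27→32
Sum = 9+15+25+27+32 = 108.
EDD (increasing due date): C D B A E.
C: 0→10
D: 10→12
B: 12→18
A: 18→27
E: 27→32
Sum = 10+12+18+27+32 = 99.
LPT (decreasing processing time): C A B E D.
C: 0→10
A: 10→19
B: 19→25
E: 25→30
D: 30→32
Sum = 10+19+25+30+32 = 116.
FIFO 108, EDD 99, LPT 116 → minimum 99.

99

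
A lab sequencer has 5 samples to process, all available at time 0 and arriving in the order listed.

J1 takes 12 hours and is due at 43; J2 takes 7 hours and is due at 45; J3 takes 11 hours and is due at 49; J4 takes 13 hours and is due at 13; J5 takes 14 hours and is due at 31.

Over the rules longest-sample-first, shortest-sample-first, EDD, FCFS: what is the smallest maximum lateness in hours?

LPT (decreasing processing time): J5 J4 J1 J3 J2.
J5: 0→14, due 31, lateness -17
J4: 14→27, due 13, lateness 14
J1: 27→39, due 43, lateness -4
J3: 39→50, due 49, lateness 1
J2: 50→57, due 45, lateness 12
Maximum = 14.
SPT (increasing processing time): J2 J3 J1 J4 J5.
J2: 0→7, due 45, lateness -38
J3: 7→18, due 49, lateness -31
J1: 18→30, due 43, lateness -13
J4: 30→43, due 13, lateness 30
J5: 43→57, due 31, lateness 26
Maximum = 30.
EDD (increasing due date): J4 J5 J1 J2 J3.
J4: 0→13, due 13, lateness 0
J5: 13→27, due 31, lateness -4
J1: 27→39, due 43, lateness -4
J2: 39→46, due 45, lateness 1
J3: 46→57, due 49, lateness 8
Maximum = 8.
FIFO (arrival order): J1 J2 J3 J4 J5.
J1: 0→12, due 43, lateness -31
J2: 12→19, due 45, lateness -26
J3: 19→30, due 49, lateness -19
J4: 30→43, due 13, lateness 30
J5: 43→57, due 31, lateness 26
Maximum = 30.
LPT 14, SPT 30, EDD 8, FIFO 30 → minimum 8.

8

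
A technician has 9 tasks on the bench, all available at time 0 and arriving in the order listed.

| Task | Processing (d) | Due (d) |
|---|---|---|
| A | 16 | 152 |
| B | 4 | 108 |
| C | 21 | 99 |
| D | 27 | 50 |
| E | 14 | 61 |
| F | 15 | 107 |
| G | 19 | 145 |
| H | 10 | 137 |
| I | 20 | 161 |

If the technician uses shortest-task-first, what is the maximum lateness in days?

96

SPT (increasing processing time): B H E F A G I C D.
B: 0→4, due 108, lateness -104
H: 4→14, due 137, lateness -123
E: 14→28, due 61, lateness -33
F: 28→43, due 107, lateness -64
A: 43→59, due 152, lateness -93
G: 59→78, due 145, lateness -67
I: 78→98, due 161, lateness -63
C: 98→119, due 99, lateness 20
D: 119→146, due 50, lateness 96
Maximum = 96.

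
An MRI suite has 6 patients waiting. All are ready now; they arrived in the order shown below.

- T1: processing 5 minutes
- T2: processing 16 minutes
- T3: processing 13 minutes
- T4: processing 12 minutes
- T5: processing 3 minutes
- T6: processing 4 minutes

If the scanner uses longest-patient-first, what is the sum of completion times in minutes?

235

LPT (decreasing processing time): T2 T3 T4 T1 T6 T5.
T2: 0→16
T3: 16→29
T4: 29→41
T1: 41→46
T6: 46→50
T5: 50→53
Sum = 16+29+41+46+50+53 = 235.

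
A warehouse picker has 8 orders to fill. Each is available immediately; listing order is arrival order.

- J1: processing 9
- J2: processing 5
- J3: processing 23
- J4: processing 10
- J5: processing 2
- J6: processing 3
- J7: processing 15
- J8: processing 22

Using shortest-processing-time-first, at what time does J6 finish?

5

SPT (increasing processing time): J5 J6 J2 J1 J4 J7 J8 J3.
J5: 0→2
J6: 2→5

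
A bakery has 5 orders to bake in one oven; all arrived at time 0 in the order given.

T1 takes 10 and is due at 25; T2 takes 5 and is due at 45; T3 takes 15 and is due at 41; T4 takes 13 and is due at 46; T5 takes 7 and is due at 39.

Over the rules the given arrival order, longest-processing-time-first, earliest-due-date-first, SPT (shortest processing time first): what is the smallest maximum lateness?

4

FIFO (arrival order): T1 T2 T3 T4 T5.
T1: 0→10, due 25, lateness -15
T2: 10→15, due 45, lateness -30
T3: 15→30, due 41, lateness -11
T4: 30→43, due 46, lateness -3
T5: 43→50, due 39, lateness 11
Maximum = 11.
LPT (decreasing processing time): T3 T4 T1 T5 T2.
T3: 0→15, due 41, lateness -26
T4: 15→28, due 46, lateness -18
T1: 28→38, due 25, lateness 13
T5: 38→45, due 39, lateness 6
T2: 45→50, due 45, lateness 5
Maximum = 13.
EDD (increasing due date): T1 T5 T3 T2 T4.
T1: 0→10, due 25, lateness -15
T5: 10→17, due 39, lateness -22
T3: 17→32, due 41, lateness -9
T2: 32→37, due 45, lateness -8
T4: 37→50, due 46, lateness 4
Maximum = 4.
SPT (increasing processing time): T2 T5 T1 T4 T3.
T2: 0→5, due 45, lateness -40
T5: 5→12, due 39, lateness -27
T1: 12→22, due 25, lateness -3
T4: 22→35, due 46, lateness -11
T3: 35→50, due 41, lateness 9
Maximum = 9.
FIFO 11, LPT 13, EDD 4, SPT 9 → minimum 4.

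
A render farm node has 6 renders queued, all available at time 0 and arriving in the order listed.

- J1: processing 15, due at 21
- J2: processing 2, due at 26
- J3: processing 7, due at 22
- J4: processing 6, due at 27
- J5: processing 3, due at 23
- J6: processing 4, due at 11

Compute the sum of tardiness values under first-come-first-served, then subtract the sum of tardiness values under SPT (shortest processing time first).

FIFO (arrival order): J1 J2 J3 J4 J5 J6.
J1: 0→15, due 21, tardiness 0
J2: 15→17, due 26, tardiness 0
J3: 17→24, due 22, tardiness 2
J4: 24→30, due 27, tardiness 3
J5: 30→33, due 23, tardiness 10
J6: 33→37, due 11, tardiness 26
Sum = 0+0+2+3+10+26 = 41.
SPT (increasing processing time): J2 J5 J6 J4 J3 J1.
J2: 0→2, due 26, tardiness 0
J5: 2→5, due 23, tardiness 0
J6: 5→9, due 11, tardiness 0
J4: 9→15, due 27, tardiness 0
J3: 15→22, due 22, tardiness 0
J1: 22→37, due 21, tardiness 16
Sum = 0+0+0+0+0+16 = 16.
Difference = 41 − 16 = 25.

25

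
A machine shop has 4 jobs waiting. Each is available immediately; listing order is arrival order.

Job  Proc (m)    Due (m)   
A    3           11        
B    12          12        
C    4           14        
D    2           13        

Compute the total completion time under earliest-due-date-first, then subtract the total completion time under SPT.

19

EDD (increasing due date): A B D C.
A: 0→3
B: 3→15
D: 15→17
C: 17→21
Sum = 3+15+17+21 = 56.
SPT (increasing processing time): D A C B.
D: 0→2
A: 2→5
C: 5→9
B: 9→21
Sum = 2+5+9+21 = 37.
Difference = 56 − 37 = 19.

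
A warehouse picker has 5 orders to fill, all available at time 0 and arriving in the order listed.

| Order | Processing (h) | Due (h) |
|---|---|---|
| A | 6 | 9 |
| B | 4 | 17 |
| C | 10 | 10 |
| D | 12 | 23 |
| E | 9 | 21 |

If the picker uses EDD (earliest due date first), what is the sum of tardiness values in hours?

35

EDD (increasing due date): A C B E D.
A: 0→6, due 9, tardiness 0
C: 6→16, due 10, tardiness 6
B: 16→20, due 17, tardiness 3
E: 20→29, due 21, tardiness 8
D: 29→41, due 23, tardiness 18
Sum = 0+6+3+8+18 = 35.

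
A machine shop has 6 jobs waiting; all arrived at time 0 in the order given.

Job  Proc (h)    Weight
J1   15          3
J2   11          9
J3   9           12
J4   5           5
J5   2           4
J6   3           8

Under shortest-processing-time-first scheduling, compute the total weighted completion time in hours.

731

SPT (increasing processing time): J5 J6 J4 J3 J2 J1.
J5: finishes 2, weight 4, w·C = 8
J6: finishes 5, weight 8, w·C = 40
J4: finishes 10, weight 5, w·C = 50
J3: finishes 19, weight 12, w·C = 228
J2: finishes 30, weight 9, w·C = 270
J1: finishes 45, weight 3, w·C = 135
Sum = 8+40+50+228+270+135 = 731.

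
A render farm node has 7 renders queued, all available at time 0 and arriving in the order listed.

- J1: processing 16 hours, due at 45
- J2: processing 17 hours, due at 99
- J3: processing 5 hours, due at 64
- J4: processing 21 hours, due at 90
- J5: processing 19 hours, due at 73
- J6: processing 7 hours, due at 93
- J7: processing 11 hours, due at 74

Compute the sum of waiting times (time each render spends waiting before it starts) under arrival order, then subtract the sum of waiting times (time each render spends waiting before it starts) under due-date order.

FIFO (arrival order): J1 J2 J3 J4 J5 J6 J7.
J1: waits 0, runs 0→16
J2: waits 16, runs 16→33
J3: waits 33, runs 33→38
J4: waits 38, runs 38→59
J5: waits 59, runs 59→78
J6: waits 78, runs 78→85
J7: waits 85, runs 85→96
Sum = 0+16+33+38+59+78+85 = 309.
EDD (increasing due date): J1 J3 J5 J7 J4 J6 J2.
J1: waits 0, runs 0→16
J3: waits 16, runs 16→21
J5: waits 21, runs 21→40
J7: waits 40, runs 40→51
J4: waits 51, runs 51→72
J6: waits 72, runs 72→79
J2: waits 79, runs 79→96
Sum = 0+16+21+40+51+72+79 = 279.
Difference = 309 − 279 = 30.

30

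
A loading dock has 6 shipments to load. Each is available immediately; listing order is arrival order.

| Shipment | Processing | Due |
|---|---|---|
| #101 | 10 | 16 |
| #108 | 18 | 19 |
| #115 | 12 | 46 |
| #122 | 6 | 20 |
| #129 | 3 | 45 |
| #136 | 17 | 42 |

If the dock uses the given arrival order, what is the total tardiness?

FIFO (arrival order): #101 #108 #115 #122 #129 #136.
#101: 0→10, due 16, tardiness 0
#108: 10→28, due 19, tardiness 9
#115: 28→40, due 46, tardiness 0
#122: 40→46, due 20, tardiness 26
#129: 46→49, due 45, tardiness 4
#136: 49→66, due 42, tardiness 24
Sum = 0+9+0+26+4+24 = 63.

63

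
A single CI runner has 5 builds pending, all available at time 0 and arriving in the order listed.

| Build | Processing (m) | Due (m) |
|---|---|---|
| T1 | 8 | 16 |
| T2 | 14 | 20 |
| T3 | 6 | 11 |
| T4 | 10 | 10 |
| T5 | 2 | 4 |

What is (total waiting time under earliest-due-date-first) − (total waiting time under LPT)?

EDD (increasing due date): T5 T4 T3 T1 T2.
T5: waits 0, runs 0→2
T4: waits 2, runs 2→12
T3: waits 12, runs 12→18
T1: waits 18, runs 18→26
T2: waits 26, runs 26→40
Sum = 0+2+12+18+26 = 58.
LPT (decreasing processing time): T2 T4 T1 T3 T5.
T2: waits 0, runs 0→14
T4: waits 14, runs 14→24
T1: waits 24, runs 24→32
T3: waits 32, runs 32→38
T5: waits 38, runs 38→40
Sum = 0+14+24+32+38 = 108.
Difference = 58 − 108 = -50.

-50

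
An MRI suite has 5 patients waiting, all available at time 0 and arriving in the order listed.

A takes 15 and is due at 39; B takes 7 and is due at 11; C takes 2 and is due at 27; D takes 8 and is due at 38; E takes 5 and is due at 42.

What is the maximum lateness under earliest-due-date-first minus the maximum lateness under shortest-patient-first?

EDD (increasing due date): B C D A E.
B: 0→7, due 11, lateness -4
C: 7→9, due 27, lateness -18
D: 9→17, due 38, lateness -21
A: 17→32, due 39, lateness -7
E: 32→37, due 42, lateness -5
Maximum = -4.
SPT (increasing processing time): C E B D A.
C: 0→2, due 27, lateness -25
E: 2→7, due 42, lateness -35
B: 7→14, due 11, lateness 3
D: 14→22, due 38, lateness -16
A: 22→37, due 39, lateness -2
Maximum = 3.
Difference = -4 − 3 = -7.

-7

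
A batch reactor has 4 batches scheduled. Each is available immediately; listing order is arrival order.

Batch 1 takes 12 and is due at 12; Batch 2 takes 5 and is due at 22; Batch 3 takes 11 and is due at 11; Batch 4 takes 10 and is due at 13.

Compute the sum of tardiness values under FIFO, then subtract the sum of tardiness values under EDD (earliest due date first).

FIFO (arrival order): Batch 1 Batch 2 Batch 3 Batch 4.
Batch 1: 0→12, due 12, tardiness 0
Batch 2: 12→17, due 22, tardiness 0
Batch 3: 17→28, due 11, tardiness 17
Batch 4: 28→38, due 13, tardiness 25
Sum = 0+0+17+25 = 42.
EDD (increasing due date): Batch 3 Batch 1 Batch 4 Batch 2.
Batch 3: 0→11, due 11, tardiness 0
Batch 1: 11→23, due 12, tardiness 11
Batch 4: 23→33, due 13, tardiness 20
Batch 2: 33→38, due 22, tardiness 16
Sum = 0+11+20+16 = 47.
Difference = 42 − 47 = -5.

-5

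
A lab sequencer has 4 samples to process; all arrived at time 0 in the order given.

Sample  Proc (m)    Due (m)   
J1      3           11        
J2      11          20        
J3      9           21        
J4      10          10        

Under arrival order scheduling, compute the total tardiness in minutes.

FIFO (arrival order): J1 J2 J3 J4.
J1: 0→3, due 11, tardiness 0
J2: 3→14, due 20, tardiness 0
J3: 14→23, due 21, tardiness 2
J4: 23→33, due 10, tardiness 23
Sum = 0+0+2+23 = 25.

25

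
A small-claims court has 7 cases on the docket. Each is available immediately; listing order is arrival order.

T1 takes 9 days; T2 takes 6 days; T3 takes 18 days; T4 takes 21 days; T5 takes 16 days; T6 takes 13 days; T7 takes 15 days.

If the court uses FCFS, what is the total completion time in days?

FIFO (arrival order): T1 T2 T3 T4 T5 T6 T7.
T1: 0→9
T2: 9→15
T3: 15→33
T4: 33→54
T5: 54→70
T6: 70→83
T7: 83→98
Sum = 9+15+33+54+70+83+98 = 362.

362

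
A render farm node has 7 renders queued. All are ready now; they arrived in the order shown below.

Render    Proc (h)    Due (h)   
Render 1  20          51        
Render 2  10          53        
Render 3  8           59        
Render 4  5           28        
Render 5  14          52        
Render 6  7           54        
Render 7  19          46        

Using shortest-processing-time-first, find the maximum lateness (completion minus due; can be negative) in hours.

32

SPT (increasing processing time): Render 4 Render 6 Render 3 Render 2 Render 5 Render 7 Render 1.
Render 4: 0→5, due 28, lateness -23
Render 6: 5→12, due 54, lateness -42
Render 3: 12→20, due 59, lateness -39
Render 2: 20→30, due 53, lateness -23
Render 5: 30→44, due 52, lateness -8
Render 7: 44→63, due 46, lateness 17
Render 1: 63→83, due 51, lateness 32
Maximum = 32.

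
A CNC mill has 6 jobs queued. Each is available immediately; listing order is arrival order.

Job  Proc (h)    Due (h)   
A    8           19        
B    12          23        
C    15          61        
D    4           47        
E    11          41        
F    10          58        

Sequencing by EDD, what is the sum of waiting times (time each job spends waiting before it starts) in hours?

139

EDD (increasing due date): A B E D F C.
A: waits 0, runs 0→8
B: waits 8, runs 8→20
E: waits 20, runs 20→31
D: waits 31, runs 31→35
F: waits 35, runs 35→45
C: waits 45, runs 45→60
Sum = 0+8+20+31+35+45 = 139.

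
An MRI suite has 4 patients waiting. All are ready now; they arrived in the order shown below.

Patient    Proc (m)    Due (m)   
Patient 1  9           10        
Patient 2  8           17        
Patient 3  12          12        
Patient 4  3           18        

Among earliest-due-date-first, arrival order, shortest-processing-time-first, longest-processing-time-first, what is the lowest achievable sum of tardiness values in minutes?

30

EDD (increasing due date): Patient 1 Patient 3 Patient 2 Patient 4.
Patient 1: 0→9, due 10, tardiness 0
Patient 3: 9→21, due 12, tardiness 9
Patient 2: 21→29, due 17, tardiness 12
Patient 4: 29→32, due 18, tardiness 14
Sum = 0+9+12+14 = 35.
FIFO (arrival order): Patient 1 Patient 2 Patient 3 Patient 4.
Patient 1: 0→9, due 10, tardiness 0
Patient 2: 9→17, due 17, tardiness 0
Patient 3: 17→29, due 12, tardiness 17
Patient 4: 29→32, due 18, tardiness 14
Sum = 0+0+17+14 = 31.
SPT (increasing processing time): Patient 4 Patient 2 Patient 1 Patient 3.
Patient 4: 0→3, due 18, tardiness 0
Patient 2: 3→11, due 17, tardiness 0
Patient 1: 11→20, due 10, tardiness 10
Patient 3: 20→32, due 12, tardiness 20
Sum = 0+0+10+20 = 30.
LPT (decreasing processing time): Patient 3 Patient 1 Patient 2 Patient 4.
Patient 3: 0→12, due 12, tardiness 0
Patient 1: 12→21, due 10, tardiness 11
Patient 2: 21→29, due 17, tardiness 12
Patient 4: 29→32, due 18, tardiness 14
Sum = 0+11+12+14 = 37.
EDD 35, FIFO 31, SPT 30, LPT 37 → minimum 30.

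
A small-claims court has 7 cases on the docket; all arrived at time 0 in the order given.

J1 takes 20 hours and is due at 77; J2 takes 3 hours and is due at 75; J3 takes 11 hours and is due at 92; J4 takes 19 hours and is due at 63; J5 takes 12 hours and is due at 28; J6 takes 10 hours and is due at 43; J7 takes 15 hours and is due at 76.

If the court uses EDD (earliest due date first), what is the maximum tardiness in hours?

2

EDD (increasing due date): J5 J6 J4 J2 J7 J1 J3.
J5: 0→12, due 28, tardiness 0
J6: 12→22, due 43, tardiness 0
J4: 22→41, due 63, tardiness 0
J2: 41→44, due 75, tardiness 0
J7: 44→59, due 76, tardiness 0
J1: 59→79, due 77, tardiness 2
J3: 79→90, due 92, tardiness 0
Maximum = 2.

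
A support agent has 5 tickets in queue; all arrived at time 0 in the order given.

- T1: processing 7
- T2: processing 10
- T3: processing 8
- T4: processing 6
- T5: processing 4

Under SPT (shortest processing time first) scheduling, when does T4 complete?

10

SPT (increasing processing time): T5 T4 T1 T3 T2.
T5: 0→4
T4: 4→10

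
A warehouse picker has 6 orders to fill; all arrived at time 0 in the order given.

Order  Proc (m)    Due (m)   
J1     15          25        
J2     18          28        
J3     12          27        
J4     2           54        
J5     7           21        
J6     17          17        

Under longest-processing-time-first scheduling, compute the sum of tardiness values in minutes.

LPT (decreasing processing time): J2 J6 J1 J3 J5 J4.
J2: 0→18, due 28, tardiness 0
J6: 18→35, due 17, tardiness 18
J1: 35→50, due 25, tardiness 25
J3: 50→62, due 27, tardiness 35
J5: 62→69, due 21, tardiness 48
J4: 69→71, due 54, tardiness 17
Sum = 0+18+25+35+48+17 = 143.

143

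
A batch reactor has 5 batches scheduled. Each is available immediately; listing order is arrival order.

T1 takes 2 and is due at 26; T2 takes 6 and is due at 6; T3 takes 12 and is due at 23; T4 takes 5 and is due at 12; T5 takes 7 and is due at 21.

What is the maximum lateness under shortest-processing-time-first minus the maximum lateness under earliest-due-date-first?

2

SPT (increasing processing time): T1 T4 T2 T5 T3.
T1: 0→2, due 26, lateness -24
T4: 2→7, due 12, lateness -5
T2: 7→13, due 6, lateness 7
T5: 13→20, due 21, lateness -1
T3: 20→32, due 23, lateness 9
Maximum = 9.
EDD (increasing due date): T2 T4 T5 T3 T1.
T2: 0→6, due 6, lateness 0
T4: 6→11, due 12, lateness -1
T5: 11→18, due 21, lateness -3
T3: 18→30, due 23, lateness 7
T1: 30→32, due 26, lateness 6
Maximum = 7.
Difference = 9 − 7 = 2.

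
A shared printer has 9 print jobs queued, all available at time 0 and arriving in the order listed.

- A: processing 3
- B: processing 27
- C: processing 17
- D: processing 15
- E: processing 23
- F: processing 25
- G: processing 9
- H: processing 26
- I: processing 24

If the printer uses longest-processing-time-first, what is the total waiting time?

LPT (decreasing processing time): B H F I E C D G A.
B: waits 0, runs 0→27
H: waits 27, runs 27→53
F: waits 53, runs 53→78
I: waits 78, runs 78→102
E: waits 102, runs 102→125
C: waits 125, runs 125→142
D: waits 142, runs 142→157
G: waits 157, runs 157→166
A: waits 166, runs 166→169
Sum = 0+27+53+78+102+125+142+157+166 = 850.

850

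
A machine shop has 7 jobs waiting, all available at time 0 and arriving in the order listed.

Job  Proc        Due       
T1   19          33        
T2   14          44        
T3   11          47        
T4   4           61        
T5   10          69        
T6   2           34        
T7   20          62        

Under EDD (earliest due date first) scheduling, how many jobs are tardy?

2

EDD (increasing due date): T1 T6 T2 T3 T4 T7 T5.
T1: 0→19, due 33, tardiness 0
T6: 19→21, due 34, tardiness 0
T2: 21→35, due 44, tardiness 0
T3: 35→46, due 47, tardiness 0
T4: 46→50, due 61, tardiness 0
T7: 50→70, due 62, tardiness 8
T5: 70→80, due 69, tardiness 11
Late jobs: 2.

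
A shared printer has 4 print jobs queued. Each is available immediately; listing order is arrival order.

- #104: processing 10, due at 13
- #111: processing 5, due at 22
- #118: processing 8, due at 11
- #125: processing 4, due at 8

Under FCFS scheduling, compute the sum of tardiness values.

31

FIFO (arrival order): #104 #111 #118 #125.
#104: 0→10, due 13, tardiness 0
#111: 10→15, due 22, tardiness 0
#118: 15→23, due 11, tardiness 12
#125: 23→27, due 8, tardiness 19
Sum = 0+0+12+19 = 31.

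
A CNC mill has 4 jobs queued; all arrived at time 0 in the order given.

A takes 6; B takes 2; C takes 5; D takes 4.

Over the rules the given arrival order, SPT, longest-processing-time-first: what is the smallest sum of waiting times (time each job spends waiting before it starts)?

FIFO (arrival order): A B C D.
A: waits 0, runs 0→6
B: waits 6, runs 6→8
C: waits 8, runs 8→13
D: waits 13, runs 13→17
Sum = 0+6+8+13 = 27.
SPT (increasing processing time): B D C A.
B: waits 0, runs 0→2
D: waits 2, runs 2→6
C: waits 6, runs 6→11
A: waits 11, runs 11→17
Sum = 0+2+6+11 = 19.
LPT (decreasing processing time): A C D B.
A: waits 0, runs 0→6
C: waits 6, runs 6→11
D: waits 11, runs 11→15
B: waits 15, runs 15→17
Sum = 0+6+11+15 = 32.
FIFO 27, SPT 19, LPT 32 → minimum 19.

19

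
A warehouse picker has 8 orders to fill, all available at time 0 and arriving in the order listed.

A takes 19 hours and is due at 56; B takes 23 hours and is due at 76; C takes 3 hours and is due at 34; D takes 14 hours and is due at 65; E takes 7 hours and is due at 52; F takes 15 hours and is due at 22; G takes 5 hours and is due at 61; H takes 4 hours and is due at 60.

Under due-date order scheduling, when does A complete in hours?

44

EDD (increasing due date): F C E A H G D B.
F: 0→15
C: 15→18
E: 18→25
A: 25→44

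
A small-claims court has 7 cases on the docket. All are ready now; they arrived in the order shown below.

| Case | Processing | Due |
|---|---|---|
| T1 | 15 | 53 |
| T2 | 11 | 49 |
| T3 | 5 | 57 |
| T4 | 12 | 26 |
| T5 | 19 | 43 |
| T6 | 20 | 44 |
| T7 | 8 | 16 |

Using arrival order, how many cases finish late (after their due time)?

FIFO (arrival order): T1 T2 T3 T4 T5 T6 T7.
T1: 0→15, due 53, tardiness 0
T2: 15→26, due 49, tardiness 0
T3: 26→31, due 57, tardiness 0
T4: 31→43, due 26, tardiness 17
T5: 43→62, due 43, tardiness 19
T6: 62→82, due 44, tardiness 38
T7: 82→90, due 16, tardiness 74
Late cases: 4.

4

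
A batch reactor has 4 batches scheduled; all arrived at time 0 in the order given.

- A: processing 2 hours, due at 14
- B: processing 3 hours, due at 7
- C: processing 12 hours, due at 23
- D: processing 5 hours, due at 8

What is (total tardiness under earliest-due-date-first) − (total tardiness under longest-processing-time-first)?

EDD (increasing due date): B D A C.
B: 0→3, due 7, tardiness 0
D: 3→8, due 8, tardiness 0
A: 8→10, due 14, tardiness 0
C: 10→22, due 23, tardiness 0
Sum = 0+0+0+0 = 0.
LPT (decreasing processing time): C D B A.
C: 0→12, due 23, tardiness 0
D: 12→17, due 8, tardiness 9
B: 17→20, due 7, tardiness 13
A: 20→22, due 14, tardiness 8
Sum = 0+9+13+8 = 30.
Difference = 0 − 30 = -30.

-30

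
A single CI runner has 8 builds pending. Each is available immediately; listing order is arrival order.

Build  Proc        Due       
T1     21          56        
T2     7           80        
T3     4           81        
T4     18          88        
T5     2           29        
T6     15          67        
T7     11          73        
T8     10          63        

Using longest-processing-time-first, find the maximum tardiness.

59

LPT (decreasing processing time): T1 T4 T6 T7 T8 T2 T3 T5.
T1: 0→21, due 56, tardiness 0
T4: 21→39, due 88, tardiness 0
T6: 39→54, due 67, tardiness 0
T7: 54→65, due 73, tardiness 0
T8: 65→75, due 63, tardiness 12
T2: 75→82, due 80, tardiness 2
T3: 82→86, due 81, tardiness 5
T5: 86→88, due 29, tardiness 59
Maximum = 59.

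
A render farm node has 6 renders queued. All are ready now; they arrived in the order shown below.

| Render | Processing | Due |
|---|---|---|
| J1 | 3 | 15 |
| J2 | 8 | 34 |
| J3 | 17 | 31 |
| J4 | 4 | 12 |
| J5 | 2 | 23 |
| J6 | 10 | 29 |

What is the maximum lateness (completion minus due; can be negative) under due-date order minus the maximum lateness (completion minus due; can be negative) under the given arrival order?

EDD (increasing due date): J4 J1 J5 J6 J3 J2.
J4: 0→4, due 12, lateness -8
J1: 4→7, due 15, lateness -8
J5: 7→9, due 23, lateness -14
J6: 9→19, due 29, lateness -10
J3: 19→36, due 31, lateness 5
J2: 36→44, due 34, lateness 10
Maximum = 10.
FIFO (arrival order): J1 J2 J3 J4 J5 J6.
J1: 0→3, due 15, lateness -12
J2: 3→11, due 34, lateness -23
J3: 11→28, due 31, lateness -3
J4: 28→32, due 12, lateness 20
J5: 32→34, due 23, lateness 11
J6: 34→44, due 29, lateness 15
Maximum = 20.
Difference = 10 − 20 = -10.

-10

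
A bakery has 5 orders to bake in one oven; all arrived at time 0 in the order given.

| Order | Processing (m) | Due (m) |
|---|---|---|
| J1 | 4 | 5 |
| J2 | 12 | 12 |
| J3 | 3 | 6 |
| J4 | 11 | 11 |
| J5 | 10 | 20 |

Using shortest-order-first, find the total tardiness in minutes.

SPT (increasing processing time): J3 J1 J5 J4 J2.
J3: 0→3, due 6, tardiness 0
J1: 3→7, due 5, tardiness 2
J5: 7→17, due 20, tardiness 0
J4: 17→28, due 11, tardiness 17
J2: 28→40, due 12, tardiness 28
Sum = 0+2+0+17+28 = 47.

47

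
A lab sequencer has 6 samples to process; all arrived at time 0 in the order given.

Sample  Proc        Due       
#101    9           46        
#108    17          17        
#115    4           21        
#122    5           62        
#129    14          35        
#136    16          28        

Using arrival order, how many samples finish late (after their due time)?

FIFO (arrival order): #101 #108 #115 #122 #129 #136.
#101: 0→9, due 46, tardiness 0
#108: 9→26, due 17, tardiness 9
#115: 26→30, due 21, tardiness 9
#122: 30→35, due 62, tardiness 0
#129: 35→49, due 35, tardiness 14
#136: 49→65, due 28, tardiness 37
Late samples: 4.

4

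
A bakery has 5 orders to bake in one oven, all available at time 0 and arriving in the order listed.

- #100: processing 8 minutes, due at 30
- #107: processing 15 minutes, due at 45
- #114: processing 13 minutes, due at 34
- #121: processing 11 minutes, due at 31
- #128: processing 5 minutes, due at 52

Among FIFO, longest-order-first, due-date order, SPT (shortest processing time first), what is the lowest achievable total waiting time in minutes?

FIFO (arrival order): #100 #107 #114 #121 #128.
#100: waits 0, runs 0→8
#107: waits 8, runs 8→23
#114: waits 23, runs 23→36
#121: waits 36, runs 36→47
#128: waits 47, runs 47→52
Sum = 0+8+23+36+47 = 114.
LPT (decreasing processing time): #107 #114 #121 #100 #128.
#107: waits 0, runs 0→15
#114: waits 15, runs 15→28
#121: waits 28, runs 28→39
#100: waits 39, runs 39→47
#128: waits 47, runs 47→52
Sum = 0+15+28+39+47 = 129.
EDD (increasing due date): #100 #121 #114 #107 #128.
#100: waits 0, runs 0→8
#121: waits 8, runs 8→19
#114: waits 19, runs 19→32
#107: waits 32, runs 32→47
#128: waits 47, runs 47→52
Sum = 0+8+19+32+47 = 106.
SPT (increasing processing time): #128 #100 #121 #114 #107.
#128: waits 0, runs 0→5
#100: waits 5, runs 5→13
#121: waits 13, runs 13→24
#114: waits 24, runs 24→37
#107: waits 37, runs 37→52
Sum = 0+5+13+24+37 = 79.
FIFO 114, LPT 129, EDD 106, SPT 79 → minimum 79.

79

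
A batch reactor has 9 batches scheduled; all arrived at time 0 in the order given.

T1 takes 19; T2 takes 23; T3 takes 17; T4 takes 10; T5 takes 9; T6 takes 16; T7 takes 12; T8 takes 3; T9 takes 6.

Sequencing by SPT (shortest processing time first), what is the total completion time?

SPT (increasing processing time): T8 T9 T5 T4 T7 T6 T3 T1 T2.
T8: 0→3
T9: 3→9
T5: 9→18
T4: 18→28
T7: 28→40
T6: 40→56
T3: 56→73
T1: 73→92
T2: 92→115
Sum = 3+9+18+28+40+56+73+92+115 = 434.

434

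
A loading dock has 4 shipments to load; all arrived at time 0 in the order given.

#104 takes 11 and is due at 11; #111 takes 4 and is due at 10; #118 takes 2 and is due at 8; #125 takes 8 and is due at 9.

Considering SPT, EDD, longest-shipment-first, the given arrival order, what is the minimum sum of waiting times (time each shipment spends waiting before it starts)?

SPT (increasing processing time): #118 #111 #125 #104.
#118: waits 0, runs 0→2
#111: waits 2, runs 2→6
#125: waits 6, runs 6→14
#104: waits 14, runs 14→25
Sum = 0+2+6+14 = 22.
EDD (increasing due date): #118 #125 #111 #104.
#118: waits 0, runs 0→2
#125: waits 2, runs 2→10
#111: waits 10, runs 10→14
#104: waits 14, runs 14→25
Sum = 0+2+10+14 = 26.
LPT (decreasing processing time): #104 #125 #111 #118.
#104: waits 0, runs 0→11
#125: waits 11, runs 11→19
#111: waits 19, runs 19→23
#118: waits 23, runs 23→25
Sum = 0+11+19+23 = 53.
FIFO (arrival order): #104 #111 #118 #125.
#104: waits 0, runs 0→11
#111: waits 11, runs 11→15
#118: waits 15, runs 15→17
#125: waits 17, runs 17→25
Sum = 0+11+15+17 = 43.
SPT 22, EDD 26, LPT 53, FIFO 43 → minimum 22.

22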